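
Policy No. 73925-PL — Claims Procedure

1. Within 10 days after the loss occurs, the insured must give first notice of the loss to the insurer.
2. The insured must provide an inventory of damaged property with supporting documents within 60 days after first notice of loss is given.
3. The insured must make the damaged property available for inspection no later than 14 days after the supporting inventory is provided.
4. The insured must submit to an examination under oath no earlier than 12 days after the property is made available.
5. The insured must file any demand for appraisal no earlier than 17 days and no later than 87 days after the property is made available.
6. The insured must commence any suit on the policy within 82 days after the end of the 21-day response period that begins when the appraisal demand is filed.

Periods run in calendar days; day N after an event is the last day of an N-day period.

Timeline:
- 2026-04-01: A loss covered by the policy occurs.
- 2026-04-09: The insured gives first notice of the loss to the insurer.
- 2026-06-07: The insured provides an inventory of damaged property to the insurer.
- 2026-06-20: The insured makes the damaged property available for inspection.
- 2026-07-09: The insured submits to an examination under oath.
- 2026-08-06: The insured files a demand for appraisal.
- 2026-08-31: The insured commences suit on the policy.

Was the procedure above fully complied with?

Yes

Step 1 — counting 10 days from 2026-04-01 (when the loss occurs) gives a deadline of 2026-04-11; done 2026-04-09 — timely.
Step 2 — counting 60 days from 2026-04-09 (when first notice of loss is given) gives a deadline of 2026-06-08; completed 2026-06-07, before the deadline.
Step 3 — counting 14 days from 2026-06-07 (when the supporting inventory is provided) gives a deadline of 2026-06-21; completed 2026-06-20, before the deadline.
Step 4 — must wait 12 days from 2026-06-20 (when the property is made available), so not before 2026-07-02; done 2026-07-09 — permitted.
Step 5 — 17 and 87 days from 2026-06-20 (when the property is made available) are 2026-07-07 and 2026-09-15 respectively; done 2026-08-06, which is between those dates.
Step 6 — counting 82 days from 2026-08-27 (end of the 21-day response period, which began when the appraisal demand is filed on 2026-08-06) gives a deadline of 2026-11-17; done 2026-08-31 — timely.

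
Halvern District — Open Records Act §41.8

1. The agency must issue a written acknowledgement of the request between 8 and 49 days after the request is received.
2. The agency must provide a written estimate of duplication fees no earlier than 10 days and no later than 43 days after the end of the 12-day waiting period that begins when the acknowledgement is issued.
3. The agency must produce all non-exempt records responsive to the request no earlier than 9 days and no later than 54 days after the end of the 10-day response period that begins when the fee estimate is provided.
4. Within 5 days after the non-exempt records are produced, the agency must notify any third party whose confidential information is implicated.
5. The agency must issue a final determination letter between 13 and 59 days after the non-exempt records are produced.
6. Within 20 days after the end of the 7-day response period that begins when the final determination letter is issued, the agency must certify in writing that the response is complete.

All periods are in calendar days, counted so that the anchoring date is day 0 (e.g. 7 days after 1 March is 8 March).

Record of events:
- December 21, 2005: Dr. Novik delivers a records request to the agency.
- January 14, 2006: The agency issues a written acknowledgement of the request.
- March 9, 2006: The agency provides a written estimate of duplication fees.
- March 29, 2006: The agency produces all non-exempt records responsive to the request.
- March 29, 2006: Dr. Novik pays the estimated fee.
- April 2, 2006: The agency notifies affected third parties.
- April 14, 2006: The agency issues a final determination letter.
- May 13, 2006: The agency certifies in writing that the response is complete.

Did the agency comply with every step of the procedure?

No

Step 1: the window is 8–49 days after December 21, 2005 (when the request is received), so December 29, 2005 through February 8, 2006; done January 14, 2006, which is between those dates.
Step 2: the window is 10–43 days after January 26, 2006 (end of the 12-day waiting period, which began when the acknowledgement is issued on January 14, 2006), so February 5, 2006 through March 10, 2006; done March 9, 2006 — within the window.
Step 3: the window is 9–54 days after March 19, 2006 (end of the 10-day response period, which began when the fee estimate is provided on March 9, 2006), so March 28, 2006 through May 12, 2006; done March 29, 2006, which is between those dates.
Step 4: 5 days after March 29, 2006 (when the non-exempt records are produced) is April 3, 2006; completed April 2, 2006, before the deadline.
Step 5: the window is 13–59 days after March 29, 2006 (when the non-exempt records are produced), so April 11, 2006 through May 27, 2006; done April 14, 2006, which is between those dates.
Step 6: 20 days after April 21, 2006 (end of the 7-day response period, which began when the final determination letter is issued on April 14, 2006) is May 11, 2006; not done until May 13, 2006, 2 days after the deadline.
The analysis stops there.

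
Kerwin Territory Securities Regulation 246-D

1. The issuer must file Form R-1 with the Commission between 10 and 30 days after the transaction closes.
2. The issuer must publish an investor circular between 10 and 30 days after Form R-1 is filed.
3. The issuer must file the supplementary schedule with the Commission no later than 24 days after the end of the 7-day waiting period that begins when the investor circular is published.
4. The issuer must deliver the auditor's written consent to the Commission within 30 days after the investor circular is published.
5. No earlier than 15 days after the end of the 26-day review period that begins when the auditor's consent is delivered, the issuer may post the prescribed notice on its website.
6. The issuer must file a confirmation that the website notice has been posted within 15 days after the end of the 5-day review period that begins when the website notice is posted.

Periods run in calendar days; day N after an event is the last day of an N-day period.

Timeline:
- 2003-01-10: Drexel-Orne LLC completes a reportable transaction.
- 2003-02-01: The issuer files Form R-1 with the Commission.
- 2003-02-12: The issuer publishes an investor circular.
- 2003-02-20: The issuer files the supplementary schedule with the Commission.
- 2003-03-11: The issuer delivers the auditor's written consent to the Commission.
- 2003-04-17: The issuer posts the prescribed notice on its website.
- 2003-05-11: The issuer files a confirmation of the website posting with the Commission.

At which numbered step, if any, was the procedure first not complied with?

Step 1: the window is 10–30 days after 2003-01-10 (when the transaction closes), so 2003-01-20 through 2003-02-09; 2003-02-01 falls inside that range.
Step 2: the window is 10–30 days after 2003-02-01 (when Form R-1 is filed), so 2003-02-11 through 2003-03-03; 2003-02-12 falls inside that range.
Step 3: 24 days after 2003-02-19 (end of the 7-day waiting period, which began when the investor circular is published on 2003-02-12) is 2003-03-15; 2003-02-20 is within that limit.
Step 4: 30 days after 2003-02-12 (when the investor circular is published) is 2003-03-14; completed 2003-03-11, before the deadline.
Step 5: the earliest permitted date is 15 days after 2003-04-06 (end of the 26-day review period, which began when the auditor's consent is delivered on 2003-03-11), i.e. 2003-04-21; 2003-04-17 is 4 days before the earliest permitted date.
No need to go further; step 5 was not satisfied.

Step 5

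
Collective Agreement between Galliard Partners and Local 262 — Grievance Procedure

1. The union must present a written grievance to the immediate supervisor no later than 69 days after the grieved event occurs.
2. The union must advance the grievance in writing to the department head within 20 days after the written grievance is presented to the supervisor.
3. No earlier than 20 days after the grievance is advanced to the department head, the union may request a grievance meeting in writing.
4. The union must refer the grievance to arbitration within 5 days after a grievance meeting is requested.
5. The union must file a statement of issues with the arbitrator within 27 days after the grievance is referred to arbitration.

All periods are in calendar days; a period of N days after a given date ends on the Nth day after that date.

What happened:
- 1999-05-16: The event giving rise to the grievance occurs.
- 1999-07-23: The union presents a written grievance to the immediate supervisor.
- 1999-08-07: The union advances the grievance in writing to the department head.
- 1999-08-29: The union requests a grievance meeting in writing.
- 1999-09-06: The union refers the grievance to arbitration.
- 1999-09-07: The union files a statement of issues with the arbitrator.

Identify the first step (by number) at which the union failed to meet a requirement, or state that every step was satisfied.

Step 4

(1) due by 1999-05-16 + 69 days = 1999-07-24; done 1999-07-23 — timely.
(2) due by 1999-07-23 + 20 days = 1999-08-12; 1999-08-07 is within that limit.
(3) permitted from 1999-08-07 + 20 days = 1999-08-27 onward; done 1999-08-29 — permitted.
(4) due by 1999-08-29 + 5 days = 1999-09-03; 1999-09-06 misses that deadline by 3 days.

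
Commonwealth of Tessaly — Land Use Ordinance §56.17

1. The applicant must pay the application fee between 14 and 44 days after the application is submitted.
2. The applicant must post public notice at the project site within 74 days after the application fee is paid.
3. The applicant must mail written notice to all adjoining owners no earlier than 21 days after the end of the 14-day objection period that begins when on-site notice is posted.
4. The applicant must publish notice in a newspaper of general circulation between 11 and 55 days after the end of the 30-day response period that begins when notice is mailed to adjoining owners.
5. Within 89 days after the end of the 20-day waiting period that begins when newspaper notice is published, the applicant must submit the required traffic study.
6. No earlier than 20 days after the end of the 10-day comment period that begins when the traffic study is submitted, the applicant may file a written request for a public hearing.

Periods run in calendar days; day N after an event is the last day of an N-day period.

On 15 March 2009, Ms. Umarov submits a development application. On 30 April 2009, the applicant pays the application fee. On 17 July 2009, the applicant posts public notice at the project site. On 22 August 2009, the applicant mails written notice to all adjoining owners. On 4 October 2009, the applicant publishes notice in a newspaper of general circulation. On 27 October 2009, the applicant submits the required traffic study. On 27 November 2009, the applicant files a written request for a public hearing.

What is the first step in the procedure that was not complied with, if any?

Step 1: the window is 14–44 days after 15 March 2009 (when the application is submitted), so 29 March 2009 through 28 April 2009; done 30 April 2009 — 2 days after the window closed.

Step 1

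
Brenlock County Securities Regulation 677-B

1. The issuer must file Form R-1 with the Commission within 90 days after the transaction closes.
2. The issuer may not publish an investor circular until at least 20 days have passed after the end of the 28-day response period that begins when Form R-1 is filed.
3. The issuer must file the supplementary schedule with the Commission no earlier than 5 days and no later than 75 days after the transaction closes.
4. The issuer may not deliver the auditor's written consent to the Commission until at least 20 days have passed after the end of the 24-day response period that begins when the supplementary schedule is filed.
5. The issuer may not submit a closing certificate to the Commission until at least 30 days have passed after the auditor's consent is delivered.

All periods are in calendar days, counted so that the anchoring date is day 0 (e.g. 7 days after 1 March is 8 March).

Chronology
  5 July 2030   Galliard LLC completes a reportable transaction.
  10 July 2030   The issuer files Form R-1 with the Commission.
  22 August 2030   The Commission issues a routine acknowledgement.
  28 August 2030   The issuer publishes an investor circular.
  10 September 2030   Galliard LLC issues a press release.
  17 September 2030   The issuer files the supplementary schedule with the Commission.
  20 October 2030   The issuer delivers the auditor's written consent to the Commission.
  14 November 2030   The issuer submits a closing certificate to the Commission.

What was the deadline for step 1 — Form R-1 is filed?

3 October 2030

Step 1 runs from 5 July 2030, when the transaction closes. 90 days after 5 July 2030 is 3 October 2030.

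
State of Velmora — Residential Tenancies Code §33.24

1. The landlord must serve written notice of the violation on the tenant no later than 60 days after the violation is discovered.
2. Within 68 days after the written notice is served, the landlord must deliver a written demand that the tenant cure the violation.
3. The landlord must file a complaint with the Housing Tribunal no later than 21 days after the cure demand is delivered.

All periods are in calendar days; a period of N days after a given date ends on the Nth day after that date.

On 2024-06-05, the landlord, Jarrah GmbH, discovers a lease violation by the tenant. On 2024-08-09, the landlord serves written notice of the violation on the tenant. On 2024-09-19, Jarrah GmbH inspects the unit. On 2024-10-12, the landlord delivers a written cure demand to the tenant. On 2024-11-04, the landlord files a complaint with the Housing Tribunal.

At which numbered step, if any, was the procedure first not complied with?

Step 1 — counting 60 days from 2024-06-05 (when the violation is discovered) gives a deadline of 2024-08-04; done 2024-08-09 — 5 days late.

Step 1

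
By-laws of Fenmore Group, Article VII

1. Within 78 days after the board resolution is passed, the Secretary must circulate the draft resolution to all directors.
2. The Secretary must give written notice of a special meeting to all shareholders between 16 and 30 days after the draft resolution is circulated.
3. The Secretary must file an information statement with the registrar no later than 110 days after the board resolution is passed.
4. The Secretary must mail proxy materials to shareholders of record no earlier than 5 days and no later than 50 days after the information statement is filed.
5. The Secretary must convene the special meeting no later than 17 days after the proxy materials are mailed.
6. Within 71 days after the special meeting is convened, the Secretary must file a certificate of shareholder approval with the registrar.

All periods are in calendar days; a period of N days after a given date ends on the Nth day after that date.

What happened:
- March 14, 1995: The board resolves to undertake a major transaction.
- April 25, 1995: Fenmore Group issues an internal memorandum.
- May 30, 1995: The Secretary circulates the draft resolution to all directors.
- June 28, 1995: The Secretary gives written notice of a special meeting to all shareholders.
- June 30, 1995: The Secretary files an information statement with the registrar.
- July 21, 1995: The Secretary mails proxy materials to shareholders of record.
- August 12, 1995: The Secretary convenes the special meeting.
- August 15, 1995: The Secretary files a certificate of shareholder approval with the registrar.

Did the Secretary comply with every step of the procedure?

No

(1) due by March 14, 1995 + 78 days = May 31, 1995; completed May 30, 1995, before the deadline.
(2) the permitted window runs from May 30, 1995 + 16 = June 15, 1995 to May 30, 1995 + 30 = June 29, 1995; done June 28, 1995, which is between those dates.
(3) due by March 14, 1995 + 110 days = July 2, 1995; done June 30, 1995 — timely.
(4) the permitted window runs from June 30, 1995 + 5 = July 5, 1995 to June 30, 1995 + 50 = August 19, 1995; July 21, 1995 falls inside that range.
(5) due by July 21, 1995 + 17 days = August 7, 1995; done August 12, 1995 — 5 days late.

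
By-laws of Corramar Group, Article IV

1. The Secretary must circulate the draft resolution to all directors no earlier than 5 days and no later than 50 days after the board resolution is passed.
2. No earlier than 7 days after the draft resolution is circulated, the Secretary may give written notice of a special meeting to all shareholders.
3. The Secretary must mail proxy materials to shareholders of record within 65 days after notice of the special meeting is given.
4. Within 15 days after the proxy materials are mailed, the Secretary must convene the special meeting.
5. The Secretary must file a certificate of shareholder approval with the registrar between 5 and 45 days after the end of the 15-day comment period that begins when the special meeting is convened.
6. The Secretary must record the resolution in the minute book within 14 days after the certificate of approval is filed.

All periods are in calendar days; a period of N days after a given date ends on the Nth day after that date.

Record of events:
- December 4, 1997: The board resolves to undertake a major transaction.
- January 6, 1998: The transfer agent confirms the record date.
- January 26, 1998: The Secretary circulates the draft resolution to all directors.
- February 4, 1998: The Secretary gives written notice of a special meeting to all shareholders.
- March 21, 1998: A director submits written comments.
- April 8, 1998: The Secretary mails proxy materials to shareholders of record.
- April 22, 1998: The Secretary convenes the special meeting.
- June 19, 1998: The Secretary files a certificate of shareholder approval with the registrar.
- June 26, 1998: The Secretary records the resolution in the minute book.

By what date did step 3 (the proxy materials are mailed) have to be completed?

Step 3 runs from February 4, 1998, when notice of the special meeting is given. 65 days after February 4, 1998 is April 10, 1998.

April 10, 1998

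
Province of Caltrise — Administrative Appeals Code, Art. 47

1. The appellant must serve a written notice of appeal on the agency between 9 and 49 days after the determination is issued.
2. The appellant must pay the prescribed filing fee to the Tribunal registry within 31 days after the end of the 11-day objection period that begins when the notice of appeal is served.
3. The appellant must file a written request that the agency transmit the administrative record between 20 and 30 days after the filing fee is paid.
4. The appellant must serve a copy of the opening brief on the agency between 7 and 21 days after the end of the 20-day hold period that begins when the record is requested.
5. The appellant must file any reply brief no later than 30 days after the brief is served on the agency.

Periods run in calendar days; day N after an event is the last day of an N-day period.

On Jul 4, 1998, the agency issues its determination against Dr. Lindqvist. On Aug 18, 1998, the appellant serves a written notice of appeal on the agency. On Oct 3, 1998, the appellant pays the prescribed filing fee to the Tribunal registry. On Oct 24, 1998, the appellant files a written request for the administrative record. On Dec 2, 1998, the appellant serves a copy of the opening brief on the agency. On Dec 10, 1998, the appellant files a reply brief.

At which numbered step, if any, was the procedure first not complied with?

(1) the permitted window runs from Jul 4, 1998 + 9 = Jul 13, 1998 to Jul 4, 1998 + 49 = Aug 22, 1998; done Aug 18, 1998 — within the window.
(2) due by Aug 29, 1998 + 31 days = Sep 29, 1998; done Oct 3, 1998 — 4 days late.

Step 2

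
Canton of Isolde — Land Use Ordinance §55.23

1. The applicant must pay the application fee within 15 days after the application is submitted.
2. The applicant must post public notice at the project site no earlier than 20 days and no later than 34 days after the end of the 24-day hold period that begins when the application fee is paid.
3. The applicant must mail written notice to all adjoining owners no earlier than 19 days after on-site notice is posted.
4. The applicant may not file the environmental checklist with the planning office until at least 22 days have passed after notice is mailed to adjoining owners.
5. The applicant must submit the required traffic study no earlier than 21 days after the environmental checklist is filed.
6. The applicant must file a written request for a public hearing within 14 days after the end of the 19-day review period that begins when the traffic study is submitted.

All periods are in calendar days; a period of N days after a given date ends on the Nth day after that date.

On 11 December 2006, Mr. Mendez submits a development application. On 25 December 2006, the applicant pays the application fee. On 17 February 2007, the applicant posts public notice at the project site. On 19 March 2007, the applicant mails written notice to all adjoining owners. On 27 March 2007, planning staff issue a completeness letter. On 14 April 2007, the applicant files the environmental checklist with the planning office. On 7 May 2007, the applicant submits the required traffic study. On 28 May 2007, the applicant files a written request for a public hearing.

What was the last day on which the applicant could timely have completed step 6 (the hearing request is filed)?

9 June 2007

The traffic study is submitted on 7 May 2007; the 19-day review period therefore ends 26 May 2007, and step 6 runs from that date. 14 days after 26 May 2007 is 9 June 2007.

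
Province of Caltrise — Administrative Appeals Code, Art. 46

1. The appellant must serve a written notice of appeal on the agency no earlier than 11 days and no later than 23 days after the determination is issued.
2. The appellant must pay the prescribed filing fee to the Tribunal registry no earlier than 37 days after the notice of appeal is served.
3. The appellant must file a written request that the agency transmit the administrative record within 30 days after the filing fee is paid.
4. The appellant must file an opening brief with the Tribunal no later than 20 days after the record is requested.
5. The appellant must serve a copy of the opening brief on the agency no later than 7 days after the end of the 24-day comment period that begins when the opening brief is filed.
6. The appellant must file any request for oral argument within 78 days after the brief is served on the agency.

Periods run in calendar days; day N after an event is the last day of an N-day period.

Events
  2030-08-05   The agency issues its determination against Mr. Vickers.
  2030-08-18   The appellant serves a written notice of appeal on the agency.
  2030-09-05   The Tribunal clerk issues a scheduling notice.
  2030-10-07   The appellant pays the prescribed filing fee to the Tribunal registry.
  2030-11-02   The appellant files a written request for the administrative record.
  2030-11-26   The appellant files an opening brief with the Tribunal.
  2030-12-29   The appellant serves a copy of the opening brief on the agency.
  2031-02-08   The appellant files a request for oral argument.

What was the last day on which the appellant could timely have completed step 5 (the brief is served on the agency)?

2030-12-27

The opening brief is filed on 2030-11-26; the 24-day comment period therefore ends 2030-12-20, and step 5 runs from that date. 7 days after 2030-12-20 is 2030-12-27.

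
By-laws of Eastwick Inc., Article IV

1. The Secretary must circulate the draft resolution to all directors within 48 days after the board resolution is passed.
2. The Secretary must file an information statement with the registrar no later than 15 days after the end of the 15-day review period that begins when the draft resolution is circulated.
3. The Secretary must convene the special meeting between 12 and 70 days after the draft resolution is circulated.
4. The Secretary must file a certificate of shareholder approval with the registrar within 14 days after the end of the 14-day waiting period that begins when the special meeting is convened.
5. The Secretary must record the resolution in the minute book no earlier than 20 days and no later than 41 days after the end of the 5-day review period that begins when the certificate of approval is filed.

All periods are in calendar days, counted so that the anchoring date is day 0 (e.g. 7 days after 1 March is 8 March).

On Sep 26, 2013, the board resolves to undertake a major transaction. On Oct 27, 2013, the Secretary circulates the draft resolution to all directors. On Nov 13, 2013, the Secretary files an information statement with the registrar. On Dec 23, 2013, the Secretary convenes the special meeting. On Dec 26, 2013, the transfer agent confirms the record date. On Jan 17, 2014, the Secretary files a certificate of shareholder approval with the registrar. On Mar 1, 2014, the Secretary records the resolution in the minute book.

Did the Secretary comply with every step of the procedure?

Yes

Step 1: 48 days after Sep 26, 2013 (when the board resolution is passed) is Nov 13, 2013; Oct 27, 2013 is within that limit.
Step 2: 15 days after Nov 11, 2013 (end of the 15-day review period, which began when the draft resolution is circulated on Oct 27, 2013) is Nov 26, 2013; Nov 13, 2013 is within that limit.
Step 3: the window is 12–70 days after Oct 27, 2013 (when the draft resolution is circulated), so Nov 8, 2013 through Jan 5, 2014; done Dec 23, 2013, which is between those dates.
Step 4: 14 days after Jan 6, 2014 (end of the 14-day waiting period, which began when the special meeting is convened on Dec 23, 2013) is Jan 20, 2014; done Jan 17, 2014 — timely.
Step 5: the window is 20–41 days after Jan 22, 2014 (end of the 5-day review period, which began when the certificate of approval is filed on Jan 17, 2014), so Feb 11, 2014 through Mar 4, 2014; done Mar 1, 2014, which is between those dates.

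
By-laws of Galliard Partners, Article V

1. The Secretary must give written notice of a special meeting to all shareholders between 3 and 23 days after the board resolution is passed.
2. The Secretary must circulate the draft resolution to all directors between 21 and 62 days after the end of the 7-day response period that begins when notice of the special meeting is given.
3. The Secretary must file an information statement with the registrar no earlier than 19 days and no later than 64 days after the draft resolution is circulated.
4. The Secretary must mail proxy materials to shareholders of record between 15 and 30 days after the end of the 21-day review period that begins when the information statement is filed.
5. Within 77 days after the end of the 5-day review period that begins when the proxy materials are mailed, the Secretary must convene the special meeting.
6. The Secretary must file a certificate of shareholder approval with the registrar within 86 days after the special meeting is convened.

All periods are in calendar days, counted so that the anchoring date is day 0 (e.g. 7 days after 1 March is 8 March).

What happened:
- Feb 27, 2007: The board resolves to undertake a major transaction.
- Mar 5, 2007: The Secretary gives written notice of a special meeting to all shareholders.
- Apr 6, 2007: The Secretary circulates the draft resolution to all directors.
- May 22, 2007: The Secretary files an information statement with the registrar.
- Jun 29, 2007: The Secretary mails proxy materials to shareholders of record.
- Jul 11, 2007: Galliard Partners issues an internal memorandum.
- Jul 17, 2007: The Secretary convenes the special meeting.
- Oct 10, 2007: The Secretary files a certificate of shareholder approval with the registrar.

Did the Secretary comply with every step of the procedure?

Yes

Step 1: the window is 3–23 days after Feb 27, 2007 (when the board resolution is passed), so Mar 2, 2007 through Mar 22, 2007; Mar 5, 2007 falls inside that range.
Step 2: the window is 21–62 days after Mar 12, 2007 (end of the 7-day response period, which began when notice of the special meeting is given on Mar 5, 2007), so Apr 2, 2007 through May 13, 2007; done Apr 6, 2007 — within the window.
Step 3: the window is 19–64 days after Apr 6, 2007 (when the draft resolution is circulated), so Apr 25, 2007 through Jun 9, 2007; May 22, 2007 falls inside that range.
Step 4: the window is 15–30 days after Jun 12, 2007 (end of the 21-day review period, which began when the information statement is filed on May 22, 2007), so Jun 27, 2007 through Jul 12, 2007; Jun 29, 2007 falls inside that range.
Step 5: 77 days after Jul 4, 2007 (end of the 5-day review period, which began when the proxy materials are mailed on Jun 29, 2007) is Sep 19, 2007; Jul 17, 2007 is within that limit.
Step 6: 86 days after Jul 17, 2007 (when the special meeting is convened) is Oct 11, 2007; Oct 10, 2007 is within that limit.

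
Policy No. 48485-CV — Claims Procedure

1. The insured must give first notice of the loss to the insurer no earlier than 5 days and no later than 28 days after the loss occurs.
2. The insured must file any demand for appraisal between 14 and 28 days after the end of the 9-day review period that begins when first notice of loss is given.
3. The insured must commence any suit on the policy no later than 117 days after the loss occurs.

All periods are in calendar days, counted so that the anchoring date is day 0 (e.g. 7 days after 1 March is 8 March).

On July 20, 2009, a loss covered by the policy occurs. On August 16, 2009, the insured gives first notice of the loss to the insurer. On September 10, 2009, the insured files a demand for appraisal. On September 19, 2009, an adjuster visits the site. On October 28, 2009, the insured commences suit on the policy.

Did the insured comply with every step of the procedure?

Yes

Step 1: the window is 5–28 days after July 20, 2009 (when the loss occurs), so July 25, 2009 through August 17, 2009; done August 16, 2009, which is between those dates.
Step 2: the window is 14–28 days after August 25, 2009 (end of the 9-day review period, which began when first notice of loss is given on August 16, 2009), so September 8, 2009 through September 22, 2009; done September 10, 2009, which is between those dates.
Step 3: 117 days after July 20, 2009 (when the loss occurs) is November 14, 2009; done October 28, 2009 — timely.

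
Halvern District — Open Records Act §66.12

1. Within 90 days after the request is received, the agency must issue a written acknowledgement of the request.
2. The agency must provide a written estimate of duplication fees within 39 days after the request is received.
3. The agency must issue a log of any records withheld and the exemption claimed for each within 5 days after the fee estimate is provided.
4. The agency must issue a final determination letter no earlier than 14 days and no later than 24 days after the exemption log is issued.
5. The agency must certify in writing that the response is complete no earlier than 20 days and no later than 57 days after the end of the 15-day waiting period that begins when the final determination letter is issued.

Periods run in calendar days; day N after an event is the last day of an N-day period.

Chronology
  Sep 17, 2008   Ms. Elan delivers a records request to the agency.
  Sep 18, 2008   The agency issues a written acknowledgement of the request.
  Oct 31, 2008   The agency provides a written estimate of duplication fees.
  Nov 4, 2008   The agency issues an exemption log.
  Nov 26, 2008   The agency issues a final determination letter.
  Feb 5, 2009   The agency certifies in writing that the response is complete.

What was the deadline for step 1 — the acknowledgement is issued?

Step 1 runs from Sep 17, 2008, when the request is received. 90 days after Sep 17, 2008 is Dec 16, 2008.

Dec 16, 2008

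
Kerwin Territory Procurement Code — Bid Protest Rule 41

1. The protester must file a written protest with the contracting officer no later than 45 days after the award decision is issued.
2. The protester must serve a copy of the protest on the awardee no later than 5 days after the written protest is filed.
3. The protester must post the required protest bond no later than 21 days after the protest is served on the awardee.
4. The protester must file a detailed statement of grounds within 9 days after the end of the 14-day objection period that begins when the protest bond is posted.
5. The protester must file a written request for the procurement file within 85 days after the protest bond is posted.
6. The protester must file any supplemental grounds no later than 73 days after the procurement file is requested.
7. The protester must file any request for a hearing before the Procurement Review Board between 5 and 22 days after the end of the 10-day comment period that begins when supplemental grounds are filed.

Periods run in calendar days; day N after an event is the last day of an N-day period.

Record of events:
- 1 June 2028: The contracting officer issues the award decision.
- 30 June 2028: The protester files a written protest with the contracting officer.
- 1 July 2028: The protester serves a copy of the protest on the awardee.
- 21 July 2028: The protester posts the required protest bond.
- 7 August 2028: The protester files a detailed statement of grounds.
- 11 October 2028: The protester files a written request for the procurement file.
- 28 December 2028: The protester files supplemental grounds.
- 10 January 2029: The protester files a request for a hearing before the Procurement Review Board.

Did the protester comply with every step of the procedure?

No

(1) due by 1 June 2028 + 45 days = 16 July 2028; done 30 June 2028 — timely.
(2) due by 30 June 2028 + 5 days = 5 July 2028; 1 July 2028 is within that limit.
(3) due by 1 July 2028 + 21 days = 22 July 2028; completed 21 July 2028, before the deadline.
(4) due by 4 August 2028 + 9 days = 13 August 2028; done 7 August 2028 — timely.
(5) due by 21 July 2028 + 85 days = 14 October 2028; 11 October 2028 is within that limit.
(6) due by 11 October 2028 + 73 days = 23 December 2028; done 28 December 2028 — 5 days late.
Later steps need not be reached.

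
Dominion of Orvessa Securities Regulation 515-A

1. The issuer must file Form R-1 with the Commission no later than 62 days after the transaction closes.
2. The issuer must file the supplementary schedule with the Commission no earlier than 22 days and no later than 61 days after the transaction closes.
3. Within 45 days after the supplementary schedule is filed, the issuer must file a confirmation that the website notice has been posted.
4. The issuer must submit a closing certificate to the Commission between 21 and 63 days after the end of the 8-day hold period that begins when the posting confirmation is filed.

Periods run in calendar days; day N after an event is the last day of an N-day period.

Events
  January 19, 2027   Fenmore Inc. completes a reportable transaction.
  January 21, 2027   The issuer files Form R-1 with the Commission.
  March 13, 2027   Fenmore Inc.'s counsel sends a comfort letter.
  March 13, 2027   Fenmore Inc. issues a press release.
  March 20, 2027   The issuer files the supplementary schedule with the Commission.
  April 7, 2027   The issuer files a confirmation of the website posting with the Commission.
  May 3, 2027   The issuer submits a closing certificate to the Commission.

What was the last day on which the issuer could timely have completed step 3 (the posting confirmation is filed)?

Step 3 runs from March 20, 2027, when the supplementary schedule is filed. 45 days after March 20, 2027 is May 4, 2027.

May 4, 2027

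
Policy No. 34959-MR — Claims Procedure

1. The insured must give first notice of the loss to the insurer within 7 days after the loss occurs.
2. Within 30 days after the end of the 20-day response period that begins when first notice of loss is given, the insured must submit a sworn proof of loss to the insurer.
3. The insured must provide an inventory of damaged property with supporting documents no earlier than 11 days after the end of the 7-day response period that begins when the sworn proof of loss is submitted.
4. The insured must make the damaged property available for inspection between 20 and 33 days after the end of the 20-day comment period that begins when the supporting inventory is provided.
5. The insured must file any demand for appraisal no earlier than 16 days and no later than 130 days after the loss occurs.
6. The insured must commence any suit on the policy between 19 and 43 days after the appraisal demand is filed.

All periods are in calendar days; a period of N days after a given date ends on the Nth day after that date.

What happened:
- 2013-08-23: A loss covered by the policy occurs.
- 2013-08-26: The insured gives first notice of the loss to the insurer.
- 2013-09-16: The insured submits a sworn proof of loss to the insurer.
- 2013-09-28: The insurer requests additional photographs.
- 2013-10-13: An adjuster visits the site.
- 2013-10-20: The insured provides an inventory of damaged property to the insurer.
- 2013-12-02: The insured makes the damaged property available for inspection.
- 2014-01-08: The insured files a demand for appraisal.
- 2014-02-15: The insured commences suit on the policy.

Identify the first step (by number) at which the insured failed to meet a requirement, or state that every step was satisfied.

Step 1 — counting 7 days from 2013-08-23 (when the loss occurs) gives a deadline of 2013-08-30; done 2013-08-26 — timely.
Step 2 — counting 30 days from 2013-09-15 (end of the 20-day response period, which began when first notice of loss is given on 2013-08-26) gives a deadline of 2013-10-15; 2013-09-16 is within that limit.
Step 3 — must wait 11 days from 2013-09-23 (end of the 7-day response period, which began when the sworn proof of loss is submitted on 2013-09-16), so not before 2013-10-04; done 2013-10-20 — permitted.
Step 4 — 20 and 33 days from 2013-11-09 (end of the 20-day comment period, which began when the supporting inventory is provided on 2013-10-20) are 2013-11-29 and 2013-12-12 respectively; 2013-12-02 falls inside that range.
Step 5 — 16 and 130 days from 2013-08-23 (when the loss occurs) are 2013-09-08 and 2013-12-31 respectively; done 2014-01-08 — 8 days after the window closed.
Later steps need not be reached.

Step 5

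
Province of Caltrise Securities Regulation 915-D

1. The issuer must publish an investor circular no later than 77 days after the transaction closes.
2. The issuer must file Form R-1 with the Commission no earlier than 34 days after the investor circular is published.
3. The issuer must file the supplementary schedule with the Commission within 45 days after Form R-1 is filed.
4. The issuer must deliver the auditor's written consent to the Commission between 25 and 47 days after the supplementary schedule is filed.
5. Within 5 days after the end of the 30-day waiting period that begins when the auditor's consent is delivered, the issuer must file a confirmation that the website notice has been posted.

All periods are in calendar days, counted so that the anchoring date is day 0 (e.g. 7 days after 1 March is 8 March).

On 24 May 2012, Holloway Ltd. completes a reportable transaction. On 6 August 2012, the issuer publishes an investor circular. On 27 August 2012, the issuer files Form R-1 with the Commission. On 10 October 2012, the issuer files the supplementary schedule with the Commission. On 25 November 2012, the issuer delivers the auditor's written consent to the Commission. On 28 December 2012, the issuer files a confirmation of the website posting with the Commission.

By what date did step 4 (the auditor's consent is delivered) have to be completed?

Step 4 runs from 10 October 2012, when the supplementary schedule is filed. The window is 25–47 days after 10 October 2012; it closes on 26 November 2012.

26 November 2012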